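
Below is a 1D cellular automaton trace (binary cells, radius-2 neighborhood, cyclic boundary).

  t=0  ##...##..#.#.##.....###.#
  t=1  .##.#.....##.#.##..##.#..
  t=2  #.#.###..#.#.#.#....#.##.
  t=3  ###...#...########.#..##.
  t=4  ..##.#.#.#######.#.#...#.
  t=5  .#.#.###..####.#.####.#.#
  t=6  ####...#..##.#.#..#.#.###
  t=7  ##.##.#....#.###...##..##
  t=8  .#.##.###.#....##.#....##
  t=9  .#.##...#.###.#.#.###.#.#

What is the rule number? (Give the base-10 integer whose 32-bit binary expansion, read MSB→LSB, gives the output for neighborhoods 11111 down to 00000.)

2977015180

  [31] ##### => #  t=3,i=12
  [30] ####. => .  t=3,i=16
  [29] ###.# => #  t=0,i=22
  [28] ###.. => #  t=0,i=1
  [27] ##.## => .  t=0,i=23
  [26] ##.#. => .  t=1,i=3
  [25] ##..# => .  t=0,i=7
  [24] ##... => #  t=0,i=2
  [23] #.### => .  t=0,i=24
  [22] #.##. => #  t=0,i=13
  [21] #.#.# => #  t=0,i=11
  [20] #.#.. => #  t=1,i=4
  [19] #..## => .  t=1,i=18
  [18] #..#. => .  t=0,i=8
  [17] #...# => .  t=0,i=3
  [16] #.... => #  t=0,i=16
  [15] .#### => #  t=3,i=11
  [14] .###. => .  t=0,i=0
  [13] .##.# => #  t=1,i=2
  [12] .##.. => .  t=0,i=6
  [11] .#.## => .  t=0,i=12
  [10] .#.#. => #  t=0,i=10
  [9] .#..# => .  t=3,i=20
  [8] .#... => #  t=1,i=5
  [7] ..### => #  t=0,i=20
  [6] ..##. => .  t=0,i=5
  [5] ..#.# => .  t=0,i=9
  [4] ..#.. => .  t=3,i=6
  [3] ...## => #  t=0,i=4
  [2] ...#. => #  t=2,i=19
  [1] ....# => .  t=0,i=18
  [0] ..... => .  t=0,i=17
  bits 10110001011100011010010110001100 = 2977015180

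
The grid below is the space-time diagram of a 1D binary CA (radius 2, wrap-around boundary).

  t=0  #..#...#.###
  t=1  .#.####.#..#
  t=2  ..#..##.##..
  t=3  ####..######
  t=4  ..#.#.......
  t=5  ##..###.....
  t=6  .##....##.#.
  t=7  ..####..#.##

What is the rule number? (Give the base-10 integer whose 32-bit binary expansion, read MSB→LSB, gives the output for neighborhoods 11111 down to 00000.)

  #####|.  b31=0 t=3,i=0
  ####.|#  b30=1 t=0,i=11
  ###.#|#  b29=1 t=1,i=6
  ###..|.  b28=0 t=0,i=0
  ##.##|#  b27=1 t=2,i=7
  ##.#.|.  b26=0 t=1,i=7
  ##..#|#  b25=1 t=0,i=1
  ##...|#  b24=1 t=2,i=10
  #.###|.  b23=0 t=0,i=9
  #.##.|#  b22=1 t=2,i=8
  #.#.#|.  b21=0 t=1,i=1
  #.#..|#  b20=1 t=1,i=8
  #..##|.  b19=0 t=2,i=4
  #..#.|.  b18=0 t=0,i=2
  #...#|#  b17=1 t=0,i=5
  #....|#  b16=1 t=2,i=11
  .####|.  b15=0 t=0,i=10
  .###.|.  b14=0 t=5,i=5
  .##.#|#  b13=1 t=2,i=6
  .##..|#  b12=1 t=2,i=9
  .#.##|#  b11=1 t=0,i=8
  .#.#.|.  b10=0 t=1,i=0
  .#..#|#  b9=1 t=1,i=9
  .#...|#  b8=1 t=0,i=4
  ..###|.  b7=0 t=3,i=6
  ..##.|.  b6=0 t=2,i=5
  ..#.#|.  b5=0 t=0,i=7
  ..#..|#  b4=1 t=0,i=3
  ...##|.  b3=0 t=5,i=11
  ...#.|#  b2=1 t=0,i=6
  ....#|#  b1=1 t=2,i=0
  .....|.  b0=0 t=4,i=7
  bits 01101011010100110011101100010110 = 1800616726

1800616726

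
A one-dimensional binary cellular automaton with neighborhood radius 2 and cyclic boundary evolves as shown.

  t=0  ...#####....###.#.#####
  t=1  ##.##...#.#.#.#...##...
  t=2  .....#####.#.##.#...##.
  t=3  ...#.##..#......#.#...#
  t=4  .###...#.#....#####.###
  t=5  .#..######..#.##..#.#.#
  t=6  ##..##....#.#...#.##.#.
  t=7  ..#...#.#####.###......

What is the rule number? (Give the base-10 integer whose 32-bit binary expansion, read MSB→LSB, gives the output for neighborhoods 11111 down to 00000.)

596804790

  [31] ##### => .  t=0,i=5
  [30] ####. => .  t=0,i=6
  [29] ###.# => #  t=0,i=14
  [28] ###.. => .  t=0,i=7
  [27] ##.## => .  t=1,i=2
  [26] ##.#. => .  t=0,i=15
  [25] ##..# => #  t=3,i=7
  [24] ##... => #  t=0,i=0
  [23] #.### => #  t=0,i=18
  [22] #.##. => .  t=1,i=3
  [21] #.#.# => .  t=0,i=16
  [20] #.#.. => #  t=1,i=14
  [19] #..## => .  t=5,i=3
  [18] #..#. => .  t=3,i=8
  [17] #...# => #  t=0,i=1
  [16] #.... => .  t=0,i=9
  [15] .#### => #  t=0,i=4
  [14] .###. => .  t=0,i=13
  [13] .##.# => .  t=1,i=1
  [12] .##.. => .  t=1,i=4
  [11] .#.## => .  t=0,i=17
  [10] .#.#. => #  t=1,i=9
  [9] .#..# => .  t=5,i=2
  [8] .#... => .  t=1,i=15
  [7] ..### => #  t=0,i=3
  [6] ..##. => .  t=1,i=0
  [5] ..#.# => #  t=1,i=8
  [4] ..#.. => #  t=3,i=9
  [3] ...## => .  t=0,i=2
  [2] ...#. => #  t=1,i=7
  [1] ....# => #  t=0,i=10
  [0] ..... => .  t=2,i=1
  bits 00100011100100101000010010110110 = 596804790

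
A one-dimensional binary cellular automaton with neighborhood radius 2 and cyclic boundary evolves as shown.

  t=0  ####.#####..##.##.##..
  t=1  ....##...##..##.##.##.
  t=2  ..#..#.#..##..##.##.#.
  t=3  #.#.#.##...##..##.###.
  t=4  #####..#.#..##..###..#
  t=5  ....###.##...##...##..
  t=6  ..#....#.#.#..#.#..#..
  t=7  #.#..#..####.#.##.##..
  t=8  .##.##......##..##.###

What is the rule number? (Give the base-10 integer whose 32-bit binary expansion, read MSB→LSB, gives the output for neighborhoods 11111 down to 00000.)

  ##### -> .   bit 31 = 0  t=0,i=7
  ####. -> .   bit 30 = 0  t=0,i=2
  ###.# -> .   bit 29 = 0  t=0,i=3
  ###.. -> #   bit 28 = 1  t=0,i=9
  ##.## -> #   bit 27 = 1  t=0,i=4
  ##.#. -> #   bit 26 = 1  t=2,i=19
  ##..# -> #   bit 25 = 1  t=0,i=10
  ##... -> .   bit 24 = 0  t=1,i=6
  #.### -> #   bit 23 = 1  t=0,i=5
  #.##. -> .   bit 22 = 0  t=0,i=15
  #.#.# -> #   bit 21 = 1  t=3,i=0
  #.#.. -> #   bit 20 = 1  t=2,i=7
  #..## -> .   bit 19 = 0  t=0,i=11
  #..#. -> #   bit 18 = 1  t=2,i=4
  #...# -> #   bit 17 = 1  t=1,i=7
  #.... -> .   bit 16 = 0  t=1,i=0
  .#### -> .   bit 15 = 0  t=0,i=1
  .###. -> .   bit 14 = 0  t=3,i=19
  .##.# -> #   bit 13 = 1  t=0,i=13
  .##.. -> #   bit 12 = 1  t=0,i=19
  .#.## -> .   bit 11 = 0  t=3,i=5
  .#.#. -> #   bit 10 = 1  t=2,i=6
  .#..# -> .   bit 9 = 0  t=2,i=3
  .#... -> .   bit 8 = 0  t=2,i=21
  ..### -> .   bit 7 = 0  t=0,i=0
  ..##. -> .   bit 6 = 0  t=0,i=12
  ..#.# -> .   bit 5 = 0  t=2,i=5
  ..#.. -> #   bit 4 = 1  t=2,i=2
  ...## -> .   bit 3 = 0  t=1,i=3
  ...#. -> .   bit 2 = 0  t=2,i=1
  ....# -> #   bit 1 = 1  t=1,i=2
  ..... -> .   bit 0 = 0  t=1,i=1
  bits 00011110101101100011010000010010 = 515257362

515257362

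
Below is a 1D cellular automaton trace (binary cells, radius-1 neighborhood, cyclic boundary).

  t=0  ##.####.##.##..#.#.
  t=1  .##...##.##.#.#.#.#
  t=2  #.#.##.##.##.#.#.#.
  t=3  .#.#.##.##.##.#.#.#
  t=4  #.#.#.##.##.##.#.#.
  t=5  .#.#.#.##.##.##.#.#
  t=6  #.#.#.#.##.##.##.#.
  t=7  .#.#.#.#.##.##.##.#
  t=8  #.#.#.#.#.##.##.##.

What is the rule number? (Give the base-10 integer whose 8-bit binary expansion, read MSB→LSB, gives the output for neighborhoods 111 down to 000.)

  nb ###: next=.  (t=0,i=4, bit7=0)
  nb ##.: next=#  (t=0,i=1, bit6=1)
  nb #.#: next=#  (t=0,i=2, bit5=1)
  nb #..: next=.  (t=0,i=13, bit4=0)
  nb .##: next=.  (t=0,i=0, bit3=0)
  nb .#.: next=.  (t=0,i=15, bit2=0)
  nb ..#: next=#  (t=0,i=14, bit1=1)
  nb ...: next=#  (t=1,i=4, bit0=1)
  bits 01100011 = 99

99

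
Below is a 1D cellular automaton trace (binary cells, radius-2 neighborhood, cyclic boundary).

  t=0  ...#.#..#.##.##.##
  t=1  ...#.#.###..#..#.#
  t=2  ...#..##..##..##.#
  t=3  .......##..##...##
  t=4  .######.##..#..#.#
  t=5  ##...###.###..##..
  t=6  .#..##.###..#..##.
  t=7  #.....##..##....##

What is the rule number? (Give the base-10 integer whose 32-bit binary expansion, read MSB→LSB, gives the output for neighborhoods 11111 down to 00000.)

  ##### -> .   bit 31 = 0  t=4,i=3
  ####. -> #   bit 30 = 1  t=4,i=5
  ###.# -> #   bit 29 = 1  t=4,i=6
  ###.. -> .   bit 28 = 0  t=1,i=9
  ##.## -> #   bit 27 = 1  t=0,i=12
  ##.#. -> #   bit 26 = 1  t=2,i=16
  ##..# -> #   bit 25 = 1  t=1,i=10
  ##... -> .   bit 24 = 0  t=0,i=0
  #.### -> #   bit 23 = 1  t=1,i=7
  #.##. -> .   bit 22 = 0  t=0,i=10
  #.#.# -> .   bit 21 = 0  t=1,i=5
  #.#.. -> #   bit 20 = 1  t=0,i=5
  #..## -> .   bit 19 = 0  t=2,i=5
  #..#. -> #   bit 18 = 1  t=0,i=7
  #...# -> .   bit 17 = 0  t=0,i=1
  #.... -> #   bit 16 = 1  t=3,i=1
  .#### -> .   bit 15 = 0  t=4,i=2
  .###. -> .   bit 14 = 0  t=1,i=8
  .##.# -> .   bit 13 = 0  t=0,i=11
  .##.. -> #   bit 12 = 1  t=0,i=17
  .#.## -> #   bit 11 = 1  t=0,i=9
  .#.#. -> .   bit 10 = 0  t=0,i=4
  .#..# -> .   bit 9 = 0  t=0,i=6
  .#... -> .   bit 8 = 0  t=1,i=0
  ..### -> #   bit 7 = 1  t=5,i=5
  ..##. -> .   bit 6 = 0  t=2,i=6
  ..#.# -> #   bit 5 = 1  t=0,i=3
  ..#.. -> .   bit 4 = 0  t=1,i=12
  ...## -> #   bit 3 = 1  t=3,i=6
  ...#. -> .   bit 2 = 0  t=0,i=2
  ....# -> #   bit 1 = 1  t=3,i=5
  ..... -> #   bit 0 = 1  t=3,i=2
  bits 01101110100101010001100010101011 = 1855264939

1855264939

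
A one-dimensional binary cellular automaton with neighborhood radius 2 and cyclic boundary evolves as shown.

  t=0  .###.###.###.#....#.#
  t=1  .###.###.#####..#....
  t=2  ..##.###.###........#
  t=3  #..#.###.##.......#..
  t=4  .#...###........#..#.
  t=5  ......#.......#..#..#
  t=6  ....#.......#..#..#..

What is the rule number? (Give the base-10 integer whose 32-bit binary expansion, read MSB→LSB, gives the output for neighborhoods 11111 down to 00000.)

2760958466

  nb #####: next=#  (t=1,i=11, bit31=1)
  nb ####.: next=.  (t=1,i=12, bit30=0)
  nb ###.#: next=#  (t=0,i=3, bit29=1)
  nb ###..: next=.  (t=1,i=13, bit28=0)
  nb ##.##: next=.  (t=0,i=4, bit27=0)
  nb ##.#.: next=#  (t=0,i=12, bit26=1)
  nb ##..#: next=.  (t=1,i=14, bit25=0)
  nb ##...: next=.  (t=2,i=12, bit24=0)
  nb #.###: next=#  (t=0,i=1, bit23=1)
  nb #.##.: next=.  (t=3,i=9, bit22=0)
  nb #.#.#: next=.  (t=0,i=20, bit21=0)
  nb #.#..: next=#  (t=0,i=13, bit20=1)
  nb #..##: next=.  (t=2,i=1, bit19=0)
  nb #..#.: next=.  (t=1,i=15, bit18=0)
  nb #...#: next=.  (t=4,i=3, bit17=0)
  nb #....: next=.  (t=0,i=15, bit16=0)
  nb .####: next=#  (t=1,i=10, bit15=1)
  nb .###.: next=#  (t=0,i=2, bit14=1)
  nb .##.#: next=#  (t=2,i=3, bit13=1)
  nb .##..: next=.  (t=3,i=10, bit12=0)
  nb .#.##: next=.  (t=0,i=0, bit11=0)
  nb .#.#.: next=.  (t=0,i=19, bit10=0)
  nb .#..#: next=#  (t=2,i=0, bit9=1)
  nb .#...: next=.  (t=0,i=14, bit8=0)
  nb ..###: next=.  (t=1,i=1, bit7=0)
  nb ..##.: next=.  (t=2,i=2, bit6=0)
  nb ..#.#: next=.  (t=0,i=18, bit5=0)
  nb ..#..: next=.  (t=1,i=16, bit4=0)
  nb ...##: next=.  (t=1,i=0, bit3=0)
  nb ...#.: next=.  (t=0,i=17, bit2=0)
  nb ....#: next=#  (t=0,i=16, bit1=1)
  nb .....: next=.  (t=1,i=19, bit0=0)
  bits 10100100100100001110001000000010 = 2760958466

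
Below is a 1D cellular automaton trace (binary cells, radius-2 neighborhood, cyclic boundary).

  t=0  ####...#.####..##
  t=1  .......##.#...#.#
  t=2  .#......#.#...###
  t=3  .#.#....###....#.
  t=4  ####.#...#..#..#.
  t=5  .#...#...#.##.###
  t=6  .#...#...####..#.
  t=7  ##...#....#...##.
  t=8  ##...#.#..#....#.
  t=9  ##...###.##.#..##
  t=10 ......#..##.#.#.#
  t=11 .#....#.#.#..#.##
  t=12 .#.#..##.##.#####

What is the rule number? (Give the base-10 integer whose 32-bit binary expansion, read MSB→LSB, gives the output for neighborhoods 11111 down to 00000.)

6159408

  [31] ##### => .  t=0,i=0
  [30] ####. => .  t=0,i=2
  [29] ###.# => .  t=2,i=16
  [28] ###.. => .  t=0,i=3
  [27] ##.## => .  t=5,i=13
  [26] ##.#. => .  t=1,i=9
  [25] ##..# => .  t=0,i=13
  [24] ##... => .  t=0,i=4
  [23] #.### => .  t=0,i=9
  [22] #.##. => #  t=5,i=11
  [21] #.#.# => .  t=10,i=12
  [20] #.#.. => #  t=1,i=10
  [19] #..## => #  t=0,i=14
  [18] #..#. => #  t=3,i=0
  [17] #...# => .  t=0,i=5
  [16] #.... => #  t=1,i=1
  [15] .#### => #  t=0,i=10
  [14] .###. => #  t=2,i=15
  [13] .##.# => #  t=1,i=8
  [12] .##.. => #  t=7,i=1
  [11] .#.## => #  t=0,i=8
  [10] .#.#. => #  t=1,i=15
  [9] .#..# => .  t=3,i=16
  [8] .#... => .  t=1,i=0
  [7] ..### => .  t=0,i=15
  [6] ..##. => .  t=1,i=7
  [5] ..#.# => #  t=0,i=7
  [4] ..#.. => #  t=3,i=15
  [3] ...## => .  t=1,i=6
  [2] ...#. => .  t=0,i=6
  [1] ....# => .  t=1,i=5
  [0] ..... => .  t=1,i=2
  bits 00000000010111011111110000110000 = 6159408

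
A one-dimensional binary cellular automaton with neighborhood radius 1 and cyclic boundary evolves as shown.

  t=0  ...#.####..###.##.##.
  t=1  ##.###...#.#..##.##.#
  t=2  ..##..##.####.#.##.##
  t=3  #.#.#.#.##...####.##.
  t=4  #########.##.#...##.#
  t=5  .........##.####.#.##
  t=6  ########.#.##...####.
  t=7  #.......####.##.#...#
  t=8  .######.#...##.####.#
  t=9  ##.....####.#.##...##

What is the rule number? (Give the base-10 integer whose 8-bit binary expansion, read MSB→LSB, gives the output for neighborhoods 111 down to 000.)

61

  ### -> .   bit 7 = 0  t=0,i=6
  ##. -> .   bit 6 = 0  t=0,i=8
  #.# -> #   bit 5 = 1  t=0,i=4
  #.. -> #   bit 4 = 1  t=0,i=9
  .## -> #   bit 3 = 1  t=0,i=5
  .#. -> #   bit 2 = 1  t=0,i=3
  ..# -> .   bit 1 = 0  t=0,i=2
  ... -> #   bit 0 = 1  t=0,i=0
  bits 00111101 = 61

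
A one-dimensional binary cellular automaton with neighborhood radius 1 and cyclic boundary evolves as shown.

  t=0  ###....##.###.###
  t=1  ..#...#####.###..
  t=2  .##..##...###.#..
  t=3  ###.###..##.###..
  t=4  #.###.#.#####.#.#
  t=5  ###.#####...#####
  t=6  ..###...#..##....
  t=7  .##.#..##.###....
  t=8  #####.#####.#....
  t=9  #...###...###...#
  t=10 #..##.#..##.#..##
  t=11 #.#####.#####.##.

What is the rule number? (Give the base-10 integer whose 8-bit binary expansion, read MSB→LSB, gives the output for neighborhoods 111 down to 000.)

  ###|.  b7=0 t=0,i=0
  ##.|#  b6=1 t=0,i=2
  #.#|#  b5=1 t=0,i=9
  #..|.  b4=0 t=0,i=3
  .##|#  b3=1 t=0,i=7
  .#.|#  b2=1 t=1,i=2
  ..#|#  b1=1 t=0,i=6
  ...|.  b0=0 t=0,i=4
  bits 01101110 = 110

110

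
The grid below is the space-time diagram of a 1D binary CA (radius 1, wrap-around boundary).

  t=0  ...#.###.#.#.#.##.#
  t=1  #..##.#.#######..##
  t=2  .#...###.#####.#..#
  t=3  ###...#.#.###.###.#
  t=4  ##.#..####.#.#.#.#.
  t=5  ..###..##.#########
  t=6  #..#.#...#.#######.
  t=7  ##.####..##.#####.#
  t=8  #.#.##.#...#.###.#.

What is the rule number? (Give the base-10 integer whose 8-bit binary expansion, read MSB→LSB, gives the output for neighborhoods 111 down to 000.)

180

  ### -> #   bit 7 = 1  t=0,i=6
  ##. -> .   bit 6 = 0  t=0,i=7
  #.# -> #   bit 5 = 1  t=0,i=4
  #.. -> #   bit 4 = 1  t=0,i=0
  .## -> .   bit 3 = 0  t=0,i=5
  .#. -> #   bit 2 = 1  t=0,i=3
  ..# -> .   bit 1 = 0  t=0,i=2
  ... -> .   bit 0 = 0  t=0,i=1
  bits 10110100 = 180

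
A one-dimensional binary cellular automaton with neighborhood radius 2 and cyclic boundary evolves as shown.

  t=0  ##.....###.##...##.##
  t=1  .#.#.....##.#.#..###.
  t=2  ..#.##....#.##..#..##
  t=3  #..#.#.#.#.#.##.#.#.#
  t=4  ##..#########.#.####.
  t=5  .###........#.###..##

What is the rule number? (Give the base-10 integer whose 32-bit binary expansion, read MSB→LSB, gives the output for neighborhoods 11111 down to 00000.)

984300820

  ##### -> .   bit 31 = 0  t=4,i=6
  ####. -> .   bit 30 = 0  t=0,i=0
  ###.# -> #   bit 29 = 1  t=0,i=9
  ###.. -> #   bit 28 = 1  t=0,i=1
  ##.## -> #   bit 27 = 1  t=0,i=10
  ##.#. -> .   bit 26 = 0  t=1,i=11
  ##..# -> #   bit 25 = 1  t=1,i=20
  ##... -> .   bit 24 = 0  t=0,i=2
  #.### -> #   bit 23 = 1  t=0,i=19
  #.##. -> .   bit 22 = 0  t=0,i=11
  #.#.# -> #   bit 21 = 1  t=1,i=12
  #.#.. -> .   bit 20 = 0  t=1,i=3
  #..## -> #   bit 19 = 1  t=1,i=16
  #..#. -> .   bit 18 = 0  t=1,i=0
  #...# -> #   bit 17 = 1  t=0,i=14
  #.... -> #   bit 16 = 1  t=0,i=3
  .#### -> .   bit 15 = 0  t=0,i=20
  .###. -> .   bit 14 = 0  t=0,i=8
  .##.# -> #   bit 13 = 1  t=0,i=17
  .##.. -> #   bit 12 = 1  t=0,i=12
  .#.## -> #   bit 11 = 1  t=2,i=3
  .#.#. -> #   bit 10 = 1  t=1,i=2
  .#..# -> .   bit 9 = 0  t=1,i=15
  .#... -> #   bit 8 = 1  t=1,i=4
  ..### -> .   bit 7 = 0  t=0,i=7
  ..##. -> .   bit 6 = 0  t=0,i=16
  ..#.# -> .   bit 5 = 0  t=1,i=1
  ..#.. -> #   bit 4 = 1  t=2,i=16
  ...## -> .   bit 3 = 0  t=0,i=6
  ...#. -> #   bit 2 = 1  t=2,i=9
  ....# -> .   bit 1 = 0  t=0,i=5
  ..... -> .   bit 0 = 0  t=0,i=4
  bits 00111010101010110011110100010100 = 984300820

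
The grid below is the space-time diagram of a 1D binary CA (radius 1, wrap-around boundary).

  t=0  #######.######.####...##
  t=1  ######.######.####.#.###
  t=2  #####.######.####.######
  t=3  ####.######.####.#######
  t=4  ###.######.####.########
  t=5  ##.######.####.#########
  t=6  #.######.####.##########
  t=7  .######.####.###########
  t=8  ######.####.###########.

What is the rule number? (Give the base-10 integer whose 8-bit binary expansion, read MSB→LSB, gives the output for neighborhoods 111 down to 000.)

190

  nb ###: next=#  (t=0,i=0, bit7=1)
  nb ##.: next=.  (t=0,i=6, bit6=0)
  nb #.#: next=#  (t=0,i=7, bit5=1)
  nb #..: next=#  (t=0,i=19, bit4=1)
  nb .##: next=#  (t=0,i=8, bit3=1)
  nb .#.: next=#  (t=1,i=19, bit2=1)
  nb ..#: next=#  (t=0,i=21, bit1=1)
  nb ...: next=.  (t=0,i=20, bit0=0)
  bits 10111110 = 190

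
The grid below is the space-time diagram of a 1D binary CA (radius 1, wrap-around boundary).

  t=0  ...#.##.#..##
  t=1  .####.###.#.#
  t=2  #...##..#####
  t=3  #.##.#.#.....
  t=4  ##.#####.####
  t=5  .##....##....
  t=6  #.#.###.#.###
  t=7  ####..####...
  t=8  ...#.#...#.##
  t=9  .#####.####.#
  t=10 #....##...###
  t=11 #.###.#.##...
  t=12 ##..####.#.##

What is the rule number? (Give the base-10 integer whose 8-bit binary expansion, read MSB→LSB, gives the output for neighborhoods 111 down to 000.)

103

  nb ###: next=.  (t=1,i=2, bit7=0)
  nb ##.: next=#  (t=0,i=6, bit6=1)
  nb #.#: next=#  (t=0,i=4, bit5=1)
  nb #..: next=.  (t=0,i=0, bit4=0)
  nb .##: next=.  (t=0,i=5, bit3=0)
  nb .#.: next=#  (t=0,i=3, bit2=1)
  nb ..#: next=#  (t=0,i=2, bit1=1)
  nb ...: next=#  (t=0,i=1, bit0=1)
  bits 01100111 = 103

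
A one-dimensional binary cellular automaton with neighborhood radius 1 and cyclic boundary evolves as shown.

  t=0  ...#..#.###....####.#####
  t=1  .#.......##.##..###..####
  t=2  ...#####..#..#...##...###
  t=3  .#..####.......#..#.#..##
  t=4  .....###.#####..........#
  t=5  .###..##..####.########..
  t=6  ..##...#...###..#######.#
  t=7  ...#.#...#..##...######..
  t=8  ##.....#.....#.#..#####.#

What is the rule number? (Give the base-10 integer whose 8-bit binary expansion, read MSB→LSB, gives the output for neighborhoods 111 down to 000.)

  ###|#  b7=1 t=0,i=9
  ##.|#  b6=1 t=0,i=10
  #.#|.  b5=0 t=0,i=7
  #..|.  b4=0 t=0,i=0
  .##|.  b3=0 t=0,i=8
  .#.|.  b2=0 t=0,i=3
  ..#|.  b1=0 t=0,i=2
  ...|#  b0=1 t=0,i=1
  bits 11000001 = 193

193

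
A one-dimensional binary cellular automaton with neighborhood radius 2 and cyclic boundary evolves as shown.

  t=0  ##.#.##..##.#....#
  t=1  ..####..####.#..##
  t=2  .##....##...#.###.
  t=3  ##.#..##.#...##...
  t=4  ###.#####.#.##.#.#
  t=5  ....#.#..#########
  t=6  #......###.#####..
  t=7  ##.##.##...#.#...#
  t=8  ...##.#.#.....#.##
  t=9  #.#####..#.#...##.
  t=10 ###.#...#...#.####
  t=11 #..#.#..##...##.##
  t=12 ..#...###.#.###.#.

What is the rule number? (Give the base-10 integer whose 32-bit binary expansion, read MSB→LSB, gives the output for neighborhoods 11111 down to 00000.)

  nb #####: next=#  (t=4,i=6, bit31=1)
  nb ####.: next=.  (t=1,i=4, bit30=0)
  nb ###.#: next=.  (t=0,i=1, bit29=0)
  nb ###..: next=.  (t=1,i=5, bit28=0)
  nb ##.##: next=.  (t=4,i=3, bit27=0)
  nb ##.#.: next=#  (t=0,i=2, bit26=1)
  nb ##..#: next=.  (t=0,i=7, bit25=0)
  nb ##...: next=#  (t=2,i=3, bit24=1)
  nb #.###: next=#  (t=2,i=14, bit23=1)
  nb #.##.: next=#  (t=0,i=5, bit22=1)
  nb #.#.#: next=#  (t=0,i=3, bit21=1)
  nb #.#..: next=.  (t=0,i=12, bit20=0)
  nb #..##: next=#  (t=0,i=8, bit19=1)
  nb #..#.: next=#  (t=6,i=17, bit18=1)
  nb #...#: next=.  (t=2,i=10, bit17=0)
  nb #....: next=.  (t=0,i=14, bit16=0)
  nb .####: next=.  (t=1,i=3, bit15=0)
  nb .###.: next=.  (t=0,i=0, bit14=0)
  nb .##.#: next=#  (t=0,i=10, bit13=1)
  nb .##..: next=.  (t=0,i=6, bit12=0)
  nb .#.##: next=#  (t=0,i=4, bit11=1)
  nb .#.#.: next=.  (t=5,i=5, bit10=0)
  nb .#..#: next=#  (t=1,i=14, bit9=1)
  nb .#...: next=#  (t=0,i=13, bit8=1)
  nb ..###: next=#  (t=0,i=17, bit7=1)
  nb ..##.: next=#  (t=0,i=9, bit6=1)
  nb ..#.#: next=.  (t=2,i=12, bit5=0)
  nb ..#..: next=#  (t=6,i=0, bit4=1)
  nb ...##: next=#  (t=0,i=16, bit3=1)
  nb ...#.: next=.  (t=2,i=11, bit2=0)
  nb ....#: next=.  (t=0,i=15, bit1=0)
  nb .....: next=#  (t=6,i=3, bit0=1)
  bits 10000101111011000010101111011001 = 2246847449

2246847449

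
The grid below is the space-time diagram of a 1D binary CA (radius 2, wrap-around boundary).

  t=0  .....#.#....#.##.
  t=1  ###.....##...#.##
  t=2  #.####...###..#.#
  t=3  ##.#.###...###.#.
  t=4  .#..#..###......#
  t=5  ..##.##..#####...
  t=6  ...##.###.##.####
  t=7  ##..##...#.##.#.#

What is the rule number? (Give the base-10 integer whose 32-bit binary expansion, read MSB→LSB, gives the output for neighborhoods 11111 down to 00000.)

2601499393

  nb #####: next=#  (t=1,i=0, bit31=1)
  nb ####.: next=.  (t=1,i=1, bit30=0)
  nb ###.#: next=.  (t=3,i=13, bit29=0)
  nb ###..: next=#  (t=1,i=2, bit28=1)
  nb ##.##: next=#  (t=2,i=1, bit27=1)
  nb ##.#.: next=.  (t=3,i=2, bit26=0)
  nb ##..#: next=#  (t=2,i=12, bit25=1)
  nb ##...: next=#  (t=0,i=16, bit24=1)
  nb #.###: next=.  (t=1,i=15, bit23=0)
  nb #.##.: next=.  (t=0,i=14, bit22=0)
  nb #.#.#: next=.  (t=3,i=3, bit21=0)
  nb #.#..: next=.  (t=0,i=7, bit20=0)
  nb #..##: next=#  (t=4,i=6, bit19=1)
  nb #..#.: next=#  (t=2,i=13, bit18=1)
  nb #...#: next=#  (t=1,i=11, bit17=1)
  nb #....: next=#  (t=0,i=0, bit16=1)
  nb .####: next=#  (t=1,i=16, bit15=1)
  nb .###.: next=.  (t=2,i=10, bit14=0)
  nb .##.#: next=#  (t=2,i=0, bit13=1)
  nb .##..: next=#  (t=0,i=15, bit12=1)
  nb .#.##: next=#  (t=0,i=13, bit11=1)
  nb .#.#.: next=.  (t=0,i=6, bit10=0)
  nb .#..#: next=#  (t=4,i=2, bit9=1)
  nb .#...: next=#  (t=0,i=8, bit8=1)
  nb ..###: next=.  (t=2,i=9, bit7=0)
  nb ..##.: next=.  (t=1,i=8, bit6=0)
  nb ..#.#: next=.  (t=0,i=5, bit5=0)
  nb ..#..: next=.  (t=4,i=4, bit4=0)
  nb ...##: next=.  (t=1,i=7, bit3=0)
  nb ...#.: next=.  (t=0,i=4, bit2=0)
  nb ....#: next=.  (t=0,i=3, bit1=0)
  nb .....: next=#  (t=0,i=1, bit0=1)
  bits 10011011000011111011101100000001 = 2601499393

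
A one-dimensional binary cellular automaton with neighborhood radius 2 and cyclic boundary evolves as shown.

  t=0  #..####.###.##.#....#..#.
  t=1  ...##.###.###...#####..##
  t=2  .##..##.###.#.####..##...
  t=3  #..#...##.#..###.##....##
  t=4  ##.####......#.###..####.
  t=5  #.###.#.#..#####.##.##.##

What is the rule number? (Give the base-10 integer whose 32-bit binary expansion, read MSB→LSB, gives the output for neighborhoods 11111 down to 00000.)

985894334

  [31] ##### => .  t=1,i=18
  [30] ####. => .  t=0,i=5
  [29] ###.# => #  t=0,i=6
  [28] ###.. => #  t=1,i=12
  [27] ##.## => #  t=0,i=7
  [26] ##.#. => .  t=0,i=14
  [25] ##..# => #  t=1,i=21
  [24] ##... => .  t=1,i=0
  [23] #.### => #  t=0,i=8
  [22] #.##. => #  t=0,i=12
  [21] #.#.# => .  t=2,i=12
  [20] #.#.. => .  t=0,i=0
  [19] #..## => .  t=0,i=2
  [18] #..#. => .  t=0,i=22
  [17] #...# => #  t=1,i=1
  [16] #.... => #  t=0,i=17
  [15] .#### => #  t=0,i=4
  [14] .###. => .  t=0,i=9
  [13] .##.# => .  t=0,i=13
  [12] .##.. => .  t=1,i=24
  [11] .#.## => #  t=2,i=13
  [10] .#.#. => #  t=0,i=24
  [9] .#..# => .  t=0,i=1
  [8] .#... => #  t=0,i=16
  [7] ..### => #  t=0,i=3
  [6] ..##. => .  t=1,i=3
  [5] ..#.# => #  t=0,i=23
  [4] ..#.. => #  t=0,i=20
  [3] ...## => #  t=1,i=2
  [2] ...#. => #  t=0,i=19
  [1] ....# => #  t=0,i=18
  [0] ..... => .  t=4,i=9
  bits 00111010110000111000110110111110 = 985894334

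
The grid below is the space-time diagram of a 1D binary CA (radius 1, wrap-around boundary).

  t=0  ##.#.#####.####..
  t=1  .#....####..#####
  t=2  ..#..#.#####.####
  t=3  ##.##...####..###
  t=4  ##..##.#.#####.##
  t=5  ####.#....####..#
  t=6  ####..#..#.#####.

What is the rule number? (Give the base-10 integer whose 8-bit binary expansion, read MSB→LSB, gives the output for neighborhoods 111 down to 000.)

210

  [7] ### => #  t=0,i=6
  [6] ##. => #  t=0,i=1
  [5] #.# => .  t=0,i=2
  [4] #.. => #  t=0,i=15
  [3] .## => .  t=0,i=0
  [2] .#. => .  t=0,i=3
  [1] ..# => #  t=0,i=16
  [0] ... => .  t=1,i=3
  bits 11010010 = 210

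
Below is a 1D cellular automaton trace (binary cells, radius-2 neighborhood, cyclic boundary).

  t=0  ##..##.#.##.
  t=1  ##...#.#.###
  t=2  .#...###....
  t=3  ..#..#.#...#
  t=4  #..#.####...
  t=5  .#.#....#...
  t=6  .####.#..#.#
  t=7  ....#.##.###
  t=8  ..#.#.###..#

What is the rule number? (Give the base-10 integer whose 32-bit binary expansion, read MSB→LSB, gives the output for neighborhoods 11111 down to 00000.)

  [31] ##### => .  t=1,i=11
  [30] ####. => .  t=1,i=0
  [29] ###.# => #  t=6,i=4
  [28] ###.. => #  t=1,i=1
  [27] ##.## => #  t=0,i=11
  [26] ##.#. => .  t=0,i=6
  [25] ##..# => .  t=0,i=2
  [24] ##... => .  t=1,i=2
  [23] #.### => .  t=1,i=9
  [22] #.##. => #  t=0,i=0
  [21] #.#.# => #  t=0,i=7
  [20] #.#.. => #  t=3,i=7
  [19] #..## => .  t=0,i=3
  [18] #..#. => .  t=3,i=1
  [17] #...# => .  t=1,i=3
  [16] #.... => .  t=2,i=9
  [15] .#### => .  t=1,i=10
  [14] .###. => .  t=2,i=6
  [13] .##.# => #  t=0,i=5
  [12] .##.. => #  t=0,i=1
  [11] .#.## => .  t=0,i=8
  [10] .#.#. => #  t=1,i=6
  [9] .#..# => #  t=3,i=0
  [8] .#... => #  t=2,i=2
  [7] ..### => #  t=2,i=5
  [6] ..##. => .  t=0,i=4
  [5] ..#.# => #  t=1,i=5
  [4] ..#.. => .  t=2,i=1
  [3] ...## => .  t=2,i=4
  [2] ...#. => .  t=1,i=4
  [1] ....# => #  t=2,i=11
  [0] ..... => .  t=2,i=10
  bits 00111000011100000011011110100010 = 946878370

946878370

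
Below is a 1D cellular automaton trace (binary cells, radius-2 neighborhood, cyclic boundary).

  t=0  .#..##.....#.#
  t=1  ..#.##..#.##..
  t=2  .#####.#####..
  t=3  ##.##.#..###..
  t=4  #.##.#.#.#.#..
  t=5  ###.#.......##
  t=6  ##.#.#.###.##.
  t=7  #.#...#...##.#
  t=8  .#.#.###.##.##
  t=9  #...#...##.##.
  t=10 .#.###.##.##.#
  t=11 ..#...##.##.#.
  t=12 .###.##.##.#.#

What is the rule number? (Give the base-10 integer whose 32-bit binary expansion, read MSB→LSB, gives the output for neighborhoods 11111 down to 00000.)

  [31] ##### => #  t=2,i=3
  [30] ####. => #  t=2,i=4
  [29] ###.# => .  t=2,i=5
  [28] ###.. => #  t=2,i=11
  [27] ##.## => #  t=2,i=6
  [26] ##.#. => #  t=3,i=5
  [25] ##..# => .  t=1,i=6
  [24] ##... => .  t=0,i=6
  [23] #.### => .  t=2,i=7
  [22] #.##. => #  t=1,i=4
  [21] #.#.# => .  t=0,i=13
  [20] #.#.. => .  t=0,i=1
  [19] #..## => .  t=0,i=3
  [18] #..#. => #  t=1,i=7
  [17] #...# => .  t=2,i=13
  [16] #.... => .  t=0,i=7
  [15] .#### => .  t=2,i=2
  [14] .###. => .  t=3,i=10
  [13] .##.# => .  t=3,i=1
  [12] .##.. => #  t=0,i=5
  [11] .#.## => #  t=1,i=3
  [10] .#.#. => .  t=0,i=0
  [9] .#..# => #  t=0,i=2
  [8] .#... => #  t=5,i=5
  [7] ..### => #  t=2,i=1
  [6] ..##. => #  t=0,i=4
  [5] ..#.# => #  t=0,i=11
  [4] ..#.. => #  t=7,i=6
  [3] ...## => #  t=2,i=0
  [2] ...#. => #  t=0,i=10
  [1] ....# => .  t=0,i=9
  [0] ..... => #  t=0,i=8
  bits 11011100010001000001101111111101 = 3695451133

3695451133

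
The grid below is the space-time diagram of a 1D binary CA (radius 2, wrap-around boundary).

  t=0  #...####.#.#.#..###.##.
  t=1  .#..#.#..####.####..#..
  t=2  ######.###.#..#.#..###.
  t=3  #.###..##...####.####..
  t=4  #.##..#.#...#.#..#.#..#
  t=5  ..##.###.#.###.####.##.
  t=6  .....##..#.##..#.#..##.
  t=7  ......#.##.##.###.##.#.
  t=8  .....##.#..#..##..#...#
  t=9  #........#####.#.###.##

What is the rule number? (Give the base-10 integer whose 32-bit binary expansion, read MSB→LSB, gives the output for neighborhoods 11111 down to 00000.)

  nb #####: next=#  (t=2,i=2, bit31=1)
  nb ####.: next=#  (t=0,i=6, bit30=1)
  nb ###.#: next=.  (t=0,i=7, bit29=0)
  nb ###..: next=.  (t=1,i=17, bit28=0)
  nb ##.##: next=.  (t=0,i=19, bit27=0)
  nb ##.#.: next=.  (t=0,i=8, bit26=0)
  nb ##..#: next=.  (t=1,i=18, bit25=0)
  nb ##...: next=.  (t=3,i=9, bit24=0)
  nb #.###: next=#  (t=1,i=14, bit23=1)
  nb #.##.: next=#  (t=0,i=20, bit22=1)
  nb #.#.#: next=#  (t=0,i=9, bit21=1)
  nb #.#..: next=.  (t=0,i=0, bit20=0)
  nb #..##: next=#  (t=0,i=15, bit19=1)
  nb #..#.: next=#  (t=1,i=3, bit18=1)
  nb #...#: next=.  (t=0,i=2, bit17=0)
  nb #....: next=.  (t=6,i=0, bit16=0)
  nb .####: next=.  (t=0,i=5, bit15=0)
  nb .###.: next=#  (t=0,i=17, bit14=1)
  nb .##.#: next=.  (t=0,i=21, bit13=0)
  nb .##..: next=#  (t=3,i=8, bit12=1)
  nb .#.##: next=.  (t=3,i=1, bit11=0)
  nb .#.#.: next=#  (t=0,i=10, bit10=1)
  nb .#..#: next=#  (t=0,i=14, bit9=1)
  nb .#...: next=#  (t=0,i=1, bit8=1)
  nb ..###: next=#  (t=0,i=4, bit7=1)
  nb ..##.: next=.  (t=3,i=7, bit6=0)
  nb ..#.#: next=#  (t=1,i=4, bit5=1)
  nb ..#..: next=#  (t=1,i=1, bit4=1)
  nb ...##: next=.  (t=0,i=3, bit3=0)
  nb ...#.: next=#  (t=1,i=0, bit2=1)
  nb ....#: next=.  (t=6,i=3, bit1=0)
  nb .....: next=.  (t=6,i=1, bit0=0)
  bits 11000000111011000101011110110100 = 3236714420

3236714420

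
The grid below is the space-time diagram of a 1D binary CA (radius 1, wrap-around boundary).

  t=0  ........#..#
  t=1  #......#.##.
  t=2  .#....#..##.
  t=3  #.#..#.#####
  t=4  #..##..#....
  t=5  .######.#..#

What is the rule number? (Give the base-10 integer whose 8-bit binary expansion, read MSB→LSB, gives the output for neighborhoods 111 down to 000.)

  [7] ### => .  t=3,i=8
  [6] ##. => #  t=1,i=10
  [5] #.# => .  t=1,i=8
  [4] #.. => #  t=0,i=0
  [3] .## => #  t=1,i=9
  [2] .#. => .  t=0,i=8
  [1] ..# => #  t=0,i=7
  [0] ... => .  t=0,i=1
  bits 01011010 = 90

90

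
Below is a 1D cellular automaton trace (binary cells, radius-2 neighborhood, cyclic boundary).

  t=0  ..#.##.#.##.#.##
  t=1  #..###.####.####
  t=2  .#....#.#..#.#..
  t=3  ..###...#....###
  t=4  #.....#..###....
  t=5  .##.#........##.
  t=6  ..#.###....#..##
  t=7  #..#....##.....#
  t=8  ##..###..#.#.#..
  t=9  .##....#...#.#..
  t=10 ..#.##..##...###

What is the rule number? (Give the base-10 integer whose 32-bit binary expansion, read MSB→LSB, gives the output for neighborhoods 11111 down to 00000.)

175356162

  #####|.  b31=0 t=1,i=14
  ####.|.  b30=0 t=1,i=9
  ###.#|.  b29=0 t=1,i=5
  ###..|.  b28=0 t=1,i=0
  ##.##|#  b27=1 t=1,i=6
  ##.#.|.  b26=0 t=0,i=6
  ##..#|#  b25=1 t=0,i=0
  ##...|.  b24=0 t=3,i=5
  #.###|.  b23=0 t=1,i=7
  #.##.|#  b22=1 t=0,i=4
  #.#.#|#  b21=1 t=0,i=7
  #.#..|#  b20=1 t=2,i=8
  #..##|.  b19=0 t=1,i=2
  #..#.|.  b18=0 t=0,i=1
  #...#|#  b17=1 t=2,i=15
  #....|#  b16=1 t=2,i=3
  .####|#  b15=1 t=1,i=8
  .###.|.  b14=0 t=1,i=4
  .##.#|#  b13=1 t=0,i=5
  .##..|#  b12=1 t=0,i=15
  .#.##|#  b11=1 t=0,i=3
  .#.#.|.  b10=0 t=2,i=7
  .#..#|.  b9=0 t=2,i=9
  .#...|#  b8=1 t=2,i=2
  ..###|.  b7=0 t=1,i=3
  ..##.|.  b6=0 t=5,i=1
  ..#.#|.  b5=0 t=0,i=2
  ..#..|.  b4=0 t=2,i=1
  ...##|.  b3=0 t=3,i=12
  ...#.|.  b2=0 t=2,i=0
  ....#|#  b1=1 t=2,i=4
  .....|.  b0=0 t=4,i=3
  bits 00001010011100111011100100000010 = 175356162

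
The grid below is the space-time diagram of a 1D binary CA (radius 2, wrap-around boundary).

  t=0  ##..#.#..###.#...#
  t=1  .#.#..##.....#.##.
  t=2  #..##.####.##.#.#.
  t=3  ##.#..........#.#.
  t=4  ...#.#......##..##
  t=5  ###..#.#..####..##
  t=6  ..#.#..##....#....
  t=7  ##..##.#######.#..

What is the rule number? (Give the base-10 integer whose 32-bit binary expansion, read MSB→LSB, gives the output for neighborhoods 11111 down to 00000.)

288823902

  nb #####: next=.  (t=5,i=0, bit31=0)
  nb ####.: next=.  (t=2,i=8, bit30=0)
  nb ###.#: next=.  (t=0,i=11, bit29=0)
  nb ###..: next=#  (t=0,i=1, bit28=1)
  nb ##.##: next=.  (t=2,i=5, bit27=0)
  nb ##.#.: next=.  (t=0,i=12, bit26=0)
  nb ##..#: next=.  (t=0,i=2, bit25=0)
  nb ##...: next=#  (t=1,i=8, bit24=1)
  nb #.###: next=.  (t=2,i=6, bit23=0)
  nb #.##.: next=.  (t=1,i=15, bit22=0)
  nb #.#.#: next=#  (t=2,i=14, bit21=1)
  nb #.#..: next=#  (t=0,i=6, bit20=1)
  nb #..##: next=.  (t=0,i=8, bit19=0)
  nb #..#.: next=#  (t=0,i=3, bit18=1)
  nb #...#: next=#  (t=0,i=15, bit17=1)
  nb #....: next=#  (t=1,i=9, bit16=1)
  nb .####: next=.  (t=2,i=7, bit15=0)
  nb .###.: next=.  (t=0,i=0, bit14=0)
  nb .##.#: next=.  (t=2,i=4, bit13=0)
  nb .##..: next=#  (t=1,i=7, bit12=1)
  nb .#.##: next=#  (t=1,i=14, bit11=1)
  nb .#.#.: next=.  (t=0,i=5, bit10=0)
  nb .#..#: next=#  (t=0,i=7, bit9=1)
  nb .#...: next=.  (t=0,i=14, bit8=0)
  nb ..###: next=.  (t=0,i=9, bit7=0)
  nb ..##.: next=#  (t=1,i=6, bit6=1)
  nb ..#.#: next=.  (t=0,i=4, bit5=0)
  nb ..#..: next=#  (t=6,i=13, bit4=1)
  nb ...##: next=#  (t=0,i=16, bit3=1)
  nb ...#.: next=#  (t=1,i=12, bit2=1)
  nb ....#: next=#  (t=1,i=11, bit1=1)
  nb .....: next=.  (t=1,i=10, bit0=0)
  bits 00010001001101110001101001011110 = 288823902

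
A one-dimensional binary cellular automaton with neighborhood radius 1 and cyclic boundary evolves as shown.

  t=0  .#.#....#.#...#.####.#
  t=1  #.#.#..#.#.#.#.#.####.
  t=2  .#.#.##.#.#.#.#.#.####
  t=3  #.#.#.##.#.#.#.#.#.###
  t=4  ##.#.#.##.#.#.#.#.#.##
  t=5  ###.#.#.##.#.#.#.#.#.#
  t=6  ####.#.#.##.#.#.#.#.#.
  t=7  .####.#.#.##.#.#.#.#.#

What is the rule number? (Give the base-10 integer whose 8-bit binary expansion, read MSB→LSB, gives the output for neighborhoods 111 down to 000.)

  ### -> #   bit 7 = 1  t=0,i=17
  ##. -> #   bit 6 = 1  t=0,i=19
  #.# -> #   bit 5 = 1  t=0,i=0
  #.. -> #   bit 4 = 1  t=0,i=4
  .## -> .   bit 3 = 0  t=0,i=16
  .#. -> .   bit 2 = 0  t=0,i=1
  ..# -> #   bit 1 = 1  t=0,i=7
  ... -> .   bit 0 = 0  t=0,i=5
  bits 11110010 = 242

242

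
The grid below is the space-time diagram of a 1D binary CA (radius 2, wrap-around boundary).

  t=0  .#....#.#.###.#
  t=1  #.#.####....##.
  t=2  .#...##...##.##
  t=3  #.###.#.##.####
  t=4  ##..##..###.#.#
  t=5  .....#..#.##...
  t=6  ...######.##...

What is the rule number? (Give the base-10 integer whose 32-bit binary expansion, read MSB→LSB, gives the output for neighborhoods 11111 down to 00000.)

1816573886

  #####|.  b31=0 t=3,i=13
  ####.|#  b30=1 t=1,i=6
  ###.#|#  b29=1 t=0,i=12
  ###..|.  b28=0 t=1,i=7
  ##.##|#  b27=1 t=2,i=12
  ##.#.|#  b26=1 t=0,i=13
  ##..#|.  b25=0 t=4,i=2
  ##...|.  b24=0 t=1,i=8
  #.###|.  b23=0 t=0,i=10
  #.##.|#  b22=1 t=2,i=13
  #.#.#|.  b21=0 t=0,i=8
  #.#..|.  b20=0 t=0,i=1
  #..##|.  b19=0 t=4,i=3
  #..#.|#  b18=1 t=5,i=7
  #...#|#  b17=1 t=2,i=3
  #....|.  b16=0 t=0,i=3
  .####|#  b15=1 t=1,i=5
  .###.|.  b14=0 t=0,i=11
  .##.#|#  b13=1 t=1,i=13
  .##..|#  b12=1 t=2,i=6
  .#.##|.  b11=0 t=0,i=9
  .#.#.|#  b10=1 t=0,i=0
  .#..#|#  b9=1 t=5,i=6
  .#...|#  b8=1 t=0,i=2
  ..###|#  b7=1 t=4,i=8
  ..##.|.  b6=0 t=1,i=12
  ..#.#|#  b5=1 t=0,i=6
  ..#..|#  b4=1 t=5,i=5
  ...##|#  b3=1 t=1,i=11
  ...#.|#  b2=1 t=0,i=5
  ....#|#  b1=1 t=0,i=4
  .....|.  b0=0 t=5,i=0
  bits 01101100010001101011011110111110 = 1816573886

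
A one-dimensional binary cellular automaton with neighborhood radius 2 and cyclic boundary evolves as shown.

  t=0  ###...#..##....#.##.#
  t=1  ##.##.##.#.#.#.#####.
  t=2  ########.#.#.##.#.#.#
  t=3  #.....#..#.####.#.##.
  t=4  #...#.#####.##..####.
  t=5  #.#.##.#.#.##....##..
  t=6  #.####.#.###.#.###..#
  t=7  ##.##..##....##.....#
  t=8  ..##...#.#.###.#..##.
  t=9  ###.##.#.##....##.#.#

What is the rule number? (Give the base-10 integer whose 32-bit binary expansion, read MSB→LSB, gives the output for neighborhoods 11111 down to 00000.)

  [31] ##### => .  t=1,i=17
  [30] ####. => #  t=0,i=1
  [29] ###.# => .  t=1,i=19
  [28] ###.. => .  t=0,i=2
  [27] ##.## => #  t=0,i=19
  [26] ##.#. => .  t=1,i=8
  [25] ##..# => .  t=4,i=14
  [24] ##... => #  t=0,i=3
  [23] #.### => .  t=0,i=20
  [22] #.##. => #  t=0,i=17
  [21] #.#.# => #  t=1,i=9
  [20] #.#.. => #  t=3,i=0
  [19] #..## => .  t=0,i=8
  [18] #..#. => #  t=3,i=8
  [17] #...# => #  t=0,i=4
  [16] #.... => .  t=0,i=12
  [15] .#### => #  t=0,i=0
  [14] .###. => .  t=6,i=10
  [13] .##.# => #  t=0,i=18
  [12] .##.. => .  t=0,i=10
  [11] .#.## => #  t=0,i=16
  [10] .#.#. => .  t=1,i=10
  [9] .#..# => #  t=0,i=7
  [8] .#... => .  t=3,i=1
  [7] ..### => .  t=4,i=16
  [6] ..##. => #  t=0,i=9
  [5] ..#.# => #  t=0,i=15
  [4] ..#.. => #  t=0,i=6
  [3] ...## => #  t=5,i=16
  [2] ...#. => .  t=0,i=5
  [1] ....# => #  t=0,i=13
  [0] ..... => .  t=3,i=3
  bits 01001001011101101010101001111010 = 1232513658

1232513658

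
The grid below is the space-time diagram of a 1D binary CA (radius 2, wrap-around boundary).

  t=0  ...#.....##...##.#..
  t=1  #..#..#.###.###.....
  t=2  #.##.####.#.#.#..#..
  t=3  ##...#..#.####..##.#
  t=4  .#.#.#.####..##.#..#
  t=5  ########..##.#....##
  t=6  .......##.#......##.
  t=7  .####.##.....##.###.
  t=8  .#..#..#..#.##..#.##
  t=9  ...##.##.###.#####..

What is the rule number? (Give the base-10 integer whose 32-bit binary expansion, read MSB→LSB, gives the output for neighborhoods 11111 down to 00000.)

849747193

  [31] ##### => .  t=5,i=0
  [30] ####. => .  t=2,i=7
  [29] ###.# => #  t=1,i=10
  [28] ###.. => #  t=1,i=14
  [27] ##.## => .  t=1,i=11
  [26] ##.#. => .  t=0,i=16
  [25] ##..# => #  t=3,i=14
  [24] ##... => .  t=0,i=11
  [23] #.### => #  t=1,i=8
  [22] #.##. => .  t=2,i=2
  [21] #.#.# => #  t=2,i=10
  [20] #.#.. => .  t=0,i=17
  [19] #..## => .  t=3,i=15
  [18] #..#. => #  t=1,i=2
  [17] #...# => #  t=0,i=12
  [16] #.... => .  t=0,i=5
  [15] .#### => .  t=2,i=6
  [14] .###. => .  t=1,i=9
  [13] .##.# => .  t=0,i=15
  [12] .##.. => #  t=0,i=10
  [11] .#.## => #  t=1,i=7
  [10] .#.#. => #  t=2,i=11
  [9] .#..# => .  t=1,i=1
  [8] .#... => .  t=0,i=4
  [7] ..### => #  t=5,i=18
  [6] ..##. => #  t=0,i=9
  [5] ..#.# => #  t=1,i=6
  [4] ..#.. => #  t=0,i=3
  [3] ...## => #  t=0,i=8
  [2] ...#. => .  t=0,i=2
  [1] ....# => .  t=0,i=1
  [0] ..... => #  t=0,i=0
  bits 00110010101001100001110011111001 = 849747193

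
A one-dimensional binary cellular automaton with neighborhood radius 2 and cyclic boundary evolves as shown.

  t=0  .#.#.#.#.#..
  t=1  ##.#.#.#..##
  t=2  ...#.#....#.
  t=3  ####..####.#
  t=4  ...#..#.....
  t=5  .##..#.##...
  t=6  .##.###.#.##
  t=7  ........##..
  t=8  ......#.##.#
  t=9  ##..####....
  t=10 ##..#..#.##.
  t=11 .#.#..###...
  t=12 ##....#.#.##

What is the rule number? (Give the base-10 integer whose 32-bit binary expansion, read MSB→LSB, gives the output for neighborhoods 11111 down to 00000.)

270997990

  ##### -> .   bit 31 = 0  t=3,i=1
  ####. -> .   bit 30 = 0  t=1,i=0
  ###.# -> .   bit 29 = 0  t=1,i=1
  ###.. -> #   bit 28 = 1  t=3,i=3
  ##.## -> .   bit 27 = 0  t=3,i=10
  ##.#. -> .   bit 26 = 0  t=1,i=2
  ##..# -> .   bit 25 = 0  t=3,i=4
  ##... -> .   bit 24 = 0  t=5,i=9
  #.### -> .   bit 23 = 0  t=3,i=11
  #.##. -> .   bit 22 = 0  t=5,i=7
  #.#.# -> #   bit 21 = 1  t=0,i=3
  #.#.. -> .   bit 20 = 0  t=0,i=9
  #..## -> .   bit 19 = 0  t=1,i=9
  #..#. -> #   bit 18 = 1  t=4,i=5
  #...# -> #   bit 17 = 1  t=0,i=11
  #.... -> #   bit 16 = 1  t=2,i=0
  .#### -> .   bit 15 = 0  t=1,i=11
  .###. -> .   bit 14 = 0  t=6,i=5
  .##.# -> .   bit 13 = 0  t=6,i=2
  .##.. -> #   bit 12 = 1  t=5,i=2
  .#.## -> #   bit 11 = 1  t=5,i=6
  .#.#. -> .   bit 10 = 0  t=0,i=2
  .#..# -> .   bit 9 = 0  t=1,i=8
  .#... -> #   bit 8 = 1  t=0,i=10
  ..### -> #   bit 7 = 1  t=1,i=10
  ..##. -> #   bit 6 = 1  t=5,i=1
  ..#.# -> #   bit 5 = 1  t=0,i=1
  ..#.. -> .   bit 4 = 0  t=2,i=10
  ...## -> .   bit 3 = 0  t=5,i=0
  ...#. -> #   bit 2 = 1  t=0,i=0
  ....# -> #   bit 1 = 1  t=2,i=1
  ..... -> .   bit 0 = 0  t=4,i=0
  bits 00010000001001110001100111100110 = 270997990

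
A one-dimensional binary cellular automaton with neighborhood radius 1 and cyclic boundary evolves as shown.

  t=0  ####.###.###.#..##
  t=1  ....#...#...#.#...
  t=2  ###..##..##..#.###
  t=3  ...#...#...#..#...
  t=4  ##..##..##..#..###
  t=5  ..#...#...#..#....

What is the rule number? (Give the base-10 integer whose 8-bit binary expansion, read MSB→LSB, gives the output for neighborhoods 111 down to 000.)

49

  ### -> .   bit 7 = 0  t=0,i=0
  ##. -> .   bit 6 = 0  t=0,i=3
  #.# -> #   bit 5 = 1  t=0,i=4
  #.. -> #   bit 4 = 1  t=0,i=14
  .## -> .   bit 3 = 0  t=0,i=5
  .#. -> .   bit 2 = 0  t=0,i=13
  ..# -> .   bit 1 = 0  t=0,i=15
  ... -> #   bit 0 = 1  t=1,i=0
  bits 00110001 = 49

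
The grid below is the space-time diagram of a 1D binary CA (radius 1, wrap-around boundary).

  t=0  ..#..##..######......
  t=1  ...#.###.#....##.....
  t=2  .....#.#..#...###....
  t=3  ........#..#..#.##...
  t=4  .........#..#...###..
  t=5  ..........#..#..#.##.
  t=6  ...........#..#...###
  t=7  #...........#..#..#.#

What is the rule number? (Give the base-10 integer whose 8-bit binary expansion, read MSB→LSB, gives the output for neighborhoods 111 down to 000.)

  [7] ### => .  t=0,i=10
  [6] ##. => #  t=0,i=6
  [5] #.# => .  t=1,i=4
  [4] #.. => #  t=0,i=3
  [3] .## => #  t=0,i=5
  [2] .#. => .  t=0,i=2
  [1] ..# => .  t=0,i=1
  [0] ... => .  t=0,i=0
  bits 01011000 = 88

88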